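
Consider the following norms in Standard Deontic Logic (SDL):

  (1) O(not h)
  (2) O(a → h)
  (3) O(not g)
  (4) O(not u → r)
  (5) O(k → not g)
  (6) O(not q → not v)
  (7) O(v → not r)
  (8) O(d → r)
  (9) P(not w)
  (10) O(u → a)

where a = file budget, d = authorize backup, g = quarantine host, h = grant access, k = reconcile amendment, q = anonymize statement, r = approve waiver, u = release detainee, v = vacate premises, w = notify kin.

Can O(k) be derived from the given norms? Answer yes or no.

No

Premise 5 is O(k → not g); even if O(not g) held, inferring O(k) would be affirming the consequent — invalid.
No other premise forces O(k). An ideal world satisfying every premise can still have k false, so O(k) is not derivable.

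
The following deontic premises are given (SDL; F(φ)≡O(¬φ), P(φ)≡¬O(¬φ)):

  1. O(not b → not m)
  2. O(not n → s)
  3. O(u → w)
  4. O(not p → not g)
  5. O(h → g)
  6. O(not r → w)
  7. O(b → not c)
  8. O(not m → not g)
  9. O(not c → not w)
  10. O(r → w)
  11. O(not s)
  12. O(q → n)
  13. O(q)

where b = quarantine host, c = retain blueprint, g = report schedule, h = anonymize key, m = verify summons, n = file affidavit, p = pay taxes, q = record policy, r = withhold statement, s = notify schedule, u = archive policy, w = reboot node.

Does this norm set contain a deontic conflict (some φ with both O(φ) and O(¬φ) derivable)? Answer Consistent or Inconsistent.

Premise 2 is O(not n → s), but O(not n) is not derivable from the premises, so it does not yield O(s).
So O(s) is not derivable, and the apparent clash with O(not s) does not arise.
A world satisfying every obligation exists (e.g. b=false, c=true, g=false, h=false, m=false, n=true, p=false, q=true, r=false, s=false, u=false, w=true); no atom is both obligatory and forbidden, so the set is consistent.

Consistent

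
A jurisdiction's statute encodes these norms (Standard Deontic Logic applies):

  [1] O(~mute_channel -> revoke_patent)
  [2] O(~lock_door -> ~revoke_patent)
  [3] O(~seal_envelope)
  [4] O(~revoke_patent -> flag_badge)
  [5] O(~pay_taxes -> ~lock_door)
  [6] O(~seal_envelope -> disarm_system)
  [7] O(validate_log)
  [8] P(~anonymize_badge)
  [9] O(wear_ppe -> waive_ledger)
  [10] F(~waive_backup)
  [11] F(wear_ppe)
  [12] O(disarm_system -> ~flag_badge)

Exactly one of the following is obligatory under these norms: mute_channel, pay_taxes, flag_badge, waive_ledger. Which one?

From premise 3 we have O(~seal_envelope).
Premise 6 is O(~seal_envelope -> disarm_system); since O(~seal_envelope), deontic closure gives O(disarm_system).
With premise 12, O(disarm_system -> ~flag_badge), the K-axiom yields O(~flag_badge).
Premise 4, O(~revoke_patent -> flag_badge), contraposes to O(~flag_badge -> revoke_patent); with O(~flag_badge) we get O(revoke_patent).
The contrapositive of premise 2 (O(~lock_door -> ~revoke_patent)) is O(revoke_patent -> lock_door), and O(revoke_patent) is already established, so O(lock_door).
The contrapositive of premise 5 (O(~pay_taxes -> ~lock_door)) is O(lock_door -> pay_taxes), and O(lock_door) is already established, so O(pay_taxes).
So O(pay_taxes) holds — pay_taxes is obligatory. None of the other listed options is made obligatory by any chain of premises.

pay_taxes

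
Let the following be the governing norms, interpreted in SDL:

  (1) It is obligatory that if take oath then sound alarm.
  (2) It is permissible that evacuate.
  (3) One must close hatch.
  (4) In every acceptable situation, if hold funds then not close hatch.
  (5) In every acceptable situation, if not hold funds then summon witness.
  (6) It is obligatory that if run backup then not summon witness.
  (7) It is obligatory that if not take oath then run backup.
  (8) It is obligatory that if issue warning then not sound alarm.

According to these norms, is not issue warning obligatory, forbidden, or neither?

From premise 3 we have O(close_hatch).
Premise 4, O(hold_funds → ¬close_hatch), contraposes to O(close_hatch → ¬hold_funds); with O(close_hatch) we get O(¬hold_funds).
From O(¬hold_funds) and premise 5, O(¬hold_funds → summon_witness), we obtain O(summon_witness).
Premise 6, O(run_backup → ¬summon_witness), contraposes to O(summon_witness → ¬run_backup); with O(summon_witness) we get O(¬run_backup).
The contrapositive of premise 7 (O(¬take_oath → run_backup)) is O(¬run_backup → take_oath), and O(¬run_backup) is already established, so O(take_oath).
Premise 1 is O(take_oath → sound_alarm); since O(take_oath), deontic closure gives O(sound_alarm).
Premise 8 is O(issue_warning → ¬sound_alarm); contrapositively O(sound_alarm → ¬issue_warning). Since O(sound_alarm) holds, K gives O(¬issue_warning).
Premise 2 does not contribute to this derivation.
Hence ¬issue_warning is obligatory.

Obligatory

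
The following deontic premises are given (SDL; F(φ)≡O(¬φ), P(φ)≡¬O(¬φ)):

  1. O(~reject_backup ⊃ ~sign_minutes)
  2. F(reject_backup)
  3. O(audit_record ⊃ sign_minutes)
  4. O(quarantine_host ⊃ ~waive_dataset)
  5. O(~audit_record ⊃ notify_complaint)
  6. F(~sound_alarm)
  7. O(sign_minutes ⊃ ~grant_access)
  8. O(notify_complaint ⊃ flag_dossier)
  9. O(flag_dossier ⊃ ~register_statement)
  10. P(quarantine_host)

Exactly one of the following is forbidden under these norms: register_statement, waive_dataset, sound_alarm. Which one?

Premise 2, F(reject_backup), is equivalent to O(~reject_backup).
With premise 1, O(~reject_backup ⊃ ~sign_minutes), the K-axiom yields O(~sign_minutes).
Premise 3 is O(audit_record ⊃ sign_minutes); contrapositively O(~sign_minutes ⊃ ~audit_record). Since O(~sign_minutes) holds, K gives O(~audit_record).
Premise 5 is O(~audit_record ⊃ notify_complaint); since O(~audit_record), deontic closure gives O(notify_complaint).
From O(notify_complaint) and premise 8, O(notify_complaint ⊃ flag_dossier), we obtain O(flag_dossier).
Premise 9 is O(flag_dossier ⊃ ~register_statement); since O(flag_dossier), deontic closure gives O(~register_statement).
So O(~register_statement) holds, i.e. register_statement is forbidden. None of the other listed options is forbidden under the premises.

register_statement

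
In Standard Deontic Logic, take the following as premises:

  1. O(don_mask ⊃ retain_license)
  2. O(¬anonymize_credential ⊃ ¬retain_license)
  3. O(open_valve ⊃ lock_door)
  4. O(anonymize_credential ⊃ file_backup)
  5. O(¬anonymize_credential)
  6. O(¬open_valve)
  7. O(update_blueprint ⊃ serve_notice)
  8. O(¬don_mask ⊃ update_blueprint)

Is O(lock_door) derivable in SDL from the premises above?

No

Premise 3 is O(open_valve ⊃ lock_door), but O(open_valve) is not derivable from the premises, so it does not yield O(lock_door).
No other premise forces O(lock_door). An ideal world satisfying every premise can still have lock_door false, so O(lock_door) is not derivable.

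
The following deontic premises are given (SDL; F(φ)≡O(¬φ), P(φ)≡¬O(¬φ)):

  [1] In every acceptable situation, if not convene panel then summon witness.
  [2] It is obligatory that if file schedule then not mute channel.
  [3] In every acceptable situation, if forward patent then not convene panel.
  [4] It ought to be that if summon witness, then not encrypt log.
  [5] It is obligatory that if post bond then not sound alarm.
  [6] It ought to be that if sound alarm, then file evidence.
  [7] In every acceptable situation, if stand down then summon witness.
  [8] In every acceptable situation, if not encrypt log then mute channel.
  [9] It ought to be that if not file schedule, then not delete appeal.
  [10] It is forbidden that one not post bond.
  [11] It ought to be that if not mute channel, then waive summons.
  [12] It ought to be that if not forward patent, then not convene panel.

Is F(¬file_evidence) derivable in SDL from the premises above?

No

Premise 6 is O(sound_alarm → file_evidence), but O(sound_alarm) is not derivable from the premises, so it does not yield O(file_evidence).
No other premise forces O(file_evidence). An ideal world satisfying every premise can still have ¬file_evidence true, so F(¬file_evidence) is not derivable.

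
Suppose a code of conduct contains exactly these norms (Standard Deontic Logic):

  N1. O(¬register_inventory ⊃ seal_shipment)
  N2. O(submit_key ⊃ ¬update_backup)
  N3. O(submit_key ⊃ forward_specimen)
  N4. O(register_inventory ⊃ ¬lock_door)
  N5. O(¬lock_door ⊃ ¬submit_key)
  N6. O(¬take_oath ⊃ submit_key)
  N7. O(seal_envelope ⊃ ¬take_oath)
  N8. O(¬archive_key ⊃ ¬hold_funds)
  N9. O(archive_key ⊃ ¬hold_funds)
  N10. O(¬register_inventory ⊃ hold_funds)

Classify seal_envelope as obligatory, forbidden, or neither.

Forbidden

Premises 9 and 8 cover both cases: O(archive_key ⊃ ¬hold_funds) and O(¬archive_key ⊃ ¬hold_funds). Since archive_key ∨ ¬archive_key is a tautology, O(¬hold_funds) follows.
The contrapositive of premise 10 (O(¬register_inventory ⊃ hold_funds)) is O(¬hold_funds ⊃ register_inventory), and O(¬hold_funds) is already established, so O(register_inventory).
Premise 4 is O(register_inventory ⊃ ¬lock_door); since O(register_inventory), deontic closure gives O(¬lock_door).
With premise 5, O(¬lock_door ⊃ ¬submit_key), the K-axiom yields O(¬submit_key).
The contrapositive of premise 6 (O(¬take_oath ⊃ submit_key)) is O(¬submit_key ⊃ take_oath), and O(¬submit_key) is already established, so O(take_oath).
Premise 7 is O(seal_envelope ⊃ ¬take_oath); contrapositively O(take_oath ⊃ ¬seal_envelope). Since O(take_oath) holds, K gives O(¬seal_envelope).
Premises 1, 2, 3 do not contribute to this derivation.
Thus O(¬seal_envelope), which is F(seal_envelope): seal_envelope is forbidden.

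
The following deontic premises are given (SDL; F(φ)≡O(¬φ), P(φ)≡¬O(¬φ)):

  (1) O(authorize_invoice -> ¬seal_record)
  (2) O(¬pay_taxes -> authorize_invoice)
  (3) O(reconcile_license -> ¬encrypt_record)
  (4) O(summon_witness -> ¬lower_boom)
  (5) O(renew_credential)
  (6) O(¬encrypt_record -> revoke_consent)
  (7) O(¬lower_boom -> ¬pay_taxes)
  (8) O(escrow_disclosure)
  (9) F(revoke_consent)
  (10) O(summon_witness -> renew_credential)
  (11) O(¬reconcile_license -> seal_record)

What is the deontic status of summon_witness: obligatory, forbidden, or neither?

Premise 9 is F(revoke_consent), i.e. O(¬revoke_consent).
Premise 6 is O(¬encrypt_record -> revoke_consent); contrapositively O(¬revoke_consent -> encrypt_record). Since O(¬revoke_consent) holds, K gives O(encrypt_record).
Premise 3 is O(reconcile_license -> ¬encrypt_record); contrapositively O(encrypt_record -> ¬reconcile_license). Since O(encrypt_record) holds, K gives O(¬reconcile_license).
Premise 11 is O(¬reconcile_license -> seal_record); since O(¬reconcile_license), deontic closure gives O(seal_record).
Premise 1 is O(authorize_invoice -> ¬seal_record); contrapositively O(seal_record -> ¬authorize_invoice). Since O(seal_record) holds, K gives O(¬authorize_invoice).
Premise 2, O(¬pay_taxes -> authorize_invoice), contraposes to O(¬authorize_invoice -> pay_taxes); with O(¬authorize_invoice) we get O(pay_taxes).
Premise 7 is O(¬lower_boom -> ¬pay_taxes); contrapositively O(pay_taxes -> lower_boom). Since O(pay_taxes) holds, K gives O(lower_boom).
Premise 4 is O(summon_witness -> ¬lower_boom); contrapositively O(lower_boom -> ¬summon_witness). Since O(lower_boom) holds, K gives O(¬summon_witness).
Premises 5, 8, 10 do not contribute to this derivation.
Thus O(¬summon_witness), which is F(summon_witness): summon_witness is forbidden.

Forbidden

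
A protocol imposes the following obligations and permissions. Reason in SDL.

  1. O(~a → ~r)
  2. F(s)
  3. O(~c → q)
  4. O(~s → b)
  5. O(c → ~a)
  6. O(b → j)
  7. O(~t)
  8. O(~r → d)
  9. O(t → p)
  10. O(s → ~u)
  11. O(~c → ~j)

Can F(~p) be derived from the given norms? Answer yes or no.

No

Premise 9 is O(t → p), but O(t) is not derivable from the premises, so it does not yield O(p).
No other premise forces O(p). An ideal world satisfying every premise can still have ~p true, so F(~p) is not derivable.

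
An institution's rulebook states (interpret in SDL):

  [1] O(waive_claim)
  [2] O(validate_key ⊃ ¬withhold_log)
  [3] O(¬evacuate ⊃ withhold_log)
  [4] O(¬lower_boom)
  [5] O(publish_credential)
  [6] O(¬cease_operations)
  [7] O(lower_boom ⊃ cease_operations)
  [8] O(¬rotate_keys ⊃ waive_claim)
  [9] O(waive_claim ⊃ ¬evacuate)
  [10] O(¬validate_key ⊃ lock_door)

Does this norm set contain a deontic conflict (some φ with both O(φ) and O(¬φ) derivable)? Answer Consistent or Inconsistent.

Premise 7 is O(lower_boom ⊃ cease_operations), but O(lower_boom) is not derivable from the premises, so it does not yield O(cease_operations).
So O(cease_operations) is not derivable, and the apparent clash with O(¬cease_operations) does not arise.
A world satisfying every obligation exists (e.g. cease_operations=false, evacuate=false, lock_door=true, lower_boom=false, publish_credential=true, rotate_keys=false, validate_key=false, waive_claim=true, withhold_log=true); no atom is both obligatory and forbidden, so the set is consistent.

Consistent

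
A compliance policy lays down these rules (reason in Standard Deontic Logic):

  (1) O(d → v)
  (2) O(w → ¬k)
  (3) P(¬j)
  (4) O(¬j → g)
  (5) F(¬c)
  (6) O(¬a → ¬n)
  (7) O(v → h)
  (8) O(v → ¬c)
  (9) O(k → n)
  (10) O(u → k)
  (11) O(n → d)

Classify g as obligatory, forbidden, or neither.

Premise 4 is O(¬j → g), but O(¬j) is not derivable from the premises (the permission P(¬j) asserts only ¬O(j), not O(¬j)), so it does not yield O(g).
No premise or chain of K-axiom applications forces O(g), and none forces O(¬g). So g is neither obligatory nor forbidden under these norms.

Neither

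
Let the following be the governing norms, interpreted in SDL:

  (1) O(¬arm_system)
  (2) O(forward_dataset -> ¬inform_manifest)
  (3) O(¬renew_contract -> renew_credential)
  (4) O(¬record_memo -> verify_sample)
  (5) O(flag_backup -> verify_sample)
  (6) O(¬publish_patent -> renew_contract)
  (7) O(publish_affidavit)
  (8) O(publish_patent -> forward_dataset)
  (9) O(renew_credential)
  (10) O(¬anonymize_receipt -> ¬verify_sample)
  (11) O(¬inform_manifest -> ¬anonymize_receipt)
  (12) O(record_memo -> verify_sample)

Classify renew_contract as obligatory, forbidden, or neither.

Obligatory

By case analysis on ¬record_memo: premise 4 gives O(¬record_memo -> verify_sample) and premise 12 gives O(record_memo -> verify_sample), so O(verify_sample) either way.
The contrapositive of premise 10 (O(¬anonymize_receipt -> ¬verify_sample)) is O(verify_sample -> anonymize_receipt), and O(verify_sample) is already established, so O(anonymize_receipt).
The contrapositive of premise 11 (O(¬inform_manifest -> ¬anonymize_receipt)) is O(anonymize_receipt -> inform_manifest), and O(anonymize_receipt) is already established, so O(inform_manifest).
Premise 2 is O(forward_dataset -> ¬inform_manifest); contrapositively O(inform_manifest -> ¬forward_dataset). Since O(inform_manifest) holds, K gives O(¬forward_dataset).
The contrapositive of premise 8 (O(publish_patent -> forward_dataset)) is O(¬forward_dataset -> ¬publish_patent), and O(¬forward_dataset) is already established, so O(¬publish_patent).
From O(¬publish_patent) and premise 6, O(¬publish_patent -> renew_contract), we obtain O(renew_contract).
Premises 1, 3, 5, 7, 9 do not contribute to this derivation.
Hence renew_contract is obligatory.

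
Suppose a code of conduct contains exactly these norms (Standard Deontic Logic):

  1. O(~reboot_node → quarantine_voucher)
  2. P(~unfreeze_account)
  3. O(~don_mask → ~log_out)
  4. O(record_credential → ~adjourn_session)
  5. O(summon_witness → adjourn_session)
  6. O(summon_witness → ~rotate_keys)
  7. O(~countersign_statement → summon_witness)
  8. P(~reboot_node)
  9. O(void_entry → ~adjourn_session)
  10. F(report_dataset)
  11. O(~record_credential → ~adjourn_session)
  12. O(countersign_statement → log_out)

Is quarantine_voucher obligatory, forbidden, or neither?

Premise 1 is O(~reboot_node → quarantine_voucher), but O(~reboot_node) is not derivable from the premises (the permission P(~reboot_node) asserts only ~O(reboot_node), not O(~reboot_node)), so it does not yield O(quarantine_voucher).
No premise or chain of K-axiom applications forces O(quarantine_voucher), and none forces O(~quarantine_voucher). So quarantine_voucher is neither obligatory nor forbidden under these norms.

Neither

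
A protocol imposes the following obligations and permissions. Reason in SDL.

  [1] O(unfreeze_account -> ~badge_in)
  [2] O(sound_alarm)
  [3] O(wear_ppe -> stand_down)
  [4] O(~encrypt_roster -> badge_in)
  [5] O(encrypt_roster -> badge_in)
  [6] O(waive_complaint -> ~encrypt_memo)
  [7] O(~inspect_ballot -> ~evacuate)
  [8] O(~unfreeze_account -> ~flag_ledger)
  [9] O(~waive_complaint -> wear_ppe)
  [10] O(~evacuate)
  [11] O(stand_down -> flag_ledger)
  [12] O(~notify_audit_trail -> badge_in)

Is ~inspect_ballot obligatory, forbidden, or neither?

Neither

Premise 7 is O(~inspect_ballot -> ~evacuate); even if O(~evacuate) held, inferring O(~inspect_ballot) would be affirming the consequent — invalid.
No premise or chain of K-axiom applications forces O(~inspect_ballot), and none forces O(inspect_ballot). So ~inspect_ballot is neither obligatory nor forbidden under these norms.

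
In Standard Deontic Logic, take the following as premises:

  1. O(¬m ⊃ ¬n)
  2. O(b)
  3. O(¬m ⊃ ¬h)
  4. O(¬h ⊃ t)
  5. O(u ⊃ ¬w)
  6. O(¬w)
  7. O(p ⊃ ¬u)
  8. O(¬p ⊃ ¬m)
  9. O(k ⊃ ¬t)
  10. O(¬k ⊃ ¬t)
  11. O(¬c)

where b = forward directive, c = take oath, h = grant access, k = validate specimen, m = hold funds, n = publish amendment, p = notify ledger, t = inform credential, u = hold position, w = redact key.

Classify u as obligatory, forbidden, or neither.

Premises 10 and 9 are O(¬k ⊃ ¬t) and O(k ⊃ ¬t); every ideal world satisfies ¬k or k, so in either case ¬t holds — hence O(¬t).
The contrapositive of premise 4 (O(¬h ⊃ t)) is O(¬t ⊃ h), and O(¬t) is already established, so O(h).
The contrapositive of premise 3 (O(¬m ⊃ ¬h)) is O(h ⊃ m), and O(h) is already established, so O(m).
Premise 8, O(¬p ⊃ ¬m), contraposes to O(m ⊃ p); with O(m) we get O(p).
Applying K to premise 7 (O(p ⊃ ¬u)) and O(p) yields O(¬u).
Premises 1, 2, 5, 6, 11 do not contribute to this derivation.
Thus O(¬u), which is F(u): u is forbidden.

Forbidden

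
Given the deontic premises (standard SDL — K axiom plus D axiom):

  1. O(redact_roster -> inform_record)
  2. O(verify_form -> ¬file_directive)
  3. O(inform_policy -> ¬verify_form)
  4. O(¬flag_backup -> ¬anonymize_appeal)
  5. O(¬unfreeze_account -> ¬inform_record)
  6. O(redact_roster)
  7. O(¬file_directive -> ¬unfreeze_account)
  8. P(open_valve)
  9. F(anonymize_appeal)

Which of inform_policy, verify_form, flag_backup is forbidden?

verify_form

From premise 6 we have O(redact_roster).
From O(redact_roster) and premise 1, O(redact_roster -> inform_record), we obtain O(inform_record).
The contrapositive of premise 5 (O(¬unfreeze_account -> ¬inform_record)) is O(inform_record -> unfreeze_account), and O(inform_record) is already established, so O(unfreeze_account).
The contrapositive of premise 7 (O(¬file_directive -> ¬unfreeze_account)) is O(unfreeze_account -> file_directive), and O(unfreeze_account) is already established, so O(file_directive).
Premise 2, O(verify_form -> ¬file_directive), contraposes to O(file_directive -> ¬verify_form); with O(file_directive) we get O(¬verify_form).
So O(¬verify_form) holds, i.e. verify_form is forbidden. None of the other listed options is forbidden under the premises.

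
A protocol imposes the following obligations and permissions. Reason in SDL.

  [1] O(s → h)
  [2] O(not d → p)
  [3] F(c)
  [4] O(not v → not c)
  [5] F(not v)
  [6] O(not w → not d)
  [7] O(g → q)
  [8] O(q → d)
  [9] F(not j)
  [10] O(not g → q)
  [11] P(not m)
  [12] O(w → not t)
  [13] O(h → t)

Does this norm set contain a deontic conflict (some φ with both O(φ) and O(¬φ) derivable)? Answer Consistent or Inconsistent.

Consistent

Premise 4 is O(not v → not c); even if O(not c) held, inferring O(not v) would be affirming the consequent — invalid.
So O(not v) is not derivable, and the apparent clash with O(v) does not arise.
A world satisfying every obligation exists (e.g. c=false, d=true, g=false, h=false, j=true, m=false, p=false, q=true, s=false, t=false, v=true, w=true); no atom is both obligatory and forbidden, so the set is consistent.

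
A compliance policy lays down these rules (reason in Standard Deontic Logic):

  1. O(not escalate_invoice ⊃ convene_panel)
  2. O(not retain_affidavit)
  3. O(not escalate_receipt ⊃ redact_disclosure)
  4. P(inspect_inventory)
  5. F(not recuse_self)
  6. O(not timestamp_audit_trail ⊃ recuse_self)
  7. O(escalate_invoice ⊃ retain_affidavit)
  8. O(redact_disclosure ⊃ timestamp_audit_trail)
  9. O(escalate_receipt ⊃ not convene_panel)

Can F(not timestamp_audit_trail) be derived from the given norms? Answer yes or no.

Yes

Premise 2 gives O(not retain_affidavit).
Premise 7 is O(escalate_invoice ⊃ retain_affidavit); contrapositively O(not retain_affidavit ⊃ not escalate_invoice). Since O(not retain_affidavit) holds, K gives O(not escalate_invoice).
Applying K to premise 1 (O(not escalate_invoice ⊃ convene_panel)) and O(not escalate_invoice) yields O(convene_panel).
The contrapositive of premise 9 (O(escalate_receipt ⊃ not convene_panel)) is O(convene_panel ⊃ not escalate_receipt), and O(convene_panel) is already established, so O(not escalate_receipt).
Applying K to premise 3 (O(not escalate_receipt ⊃ redact_disclosure)) and O(not escalate_receipt) yields O(redact_disclosure).
From O(redact_disclosure) and premise 8, O(redact_disclosure ⊃ timestamp_audit_trail), we obtain O(timestamp_audit_trail).
Premises 4, 5, 6 do not contribute to this derivation.
So O(timestamp_audit_trail) holds, i.e. F(not timestamp_audit_trail). The claim follows.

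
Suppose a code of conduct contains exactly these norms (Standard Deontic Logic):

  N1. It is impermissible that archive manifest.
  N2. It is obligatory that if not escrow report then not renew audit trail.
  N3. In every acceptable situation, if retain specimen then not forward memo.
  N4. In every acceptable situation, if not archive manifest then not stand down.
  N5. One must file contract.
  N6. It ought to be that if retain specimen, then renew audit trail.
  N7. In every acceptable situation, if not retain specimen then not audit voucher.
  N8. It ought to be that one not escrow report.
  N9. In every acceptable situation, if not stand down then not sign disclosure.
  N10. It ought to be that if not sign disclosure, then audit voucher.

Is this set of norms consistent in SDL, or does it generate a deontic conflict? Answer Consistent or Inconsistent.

Inconsistent

Premise 8 gives O(¬escrow_report).
With premise 2, O(¬escrow_report → ¬renew_audit_trail), the K-axiom yields O(¬renew_audit_trail).
Premise 6 is O(retain_specimen → renew_audit_trail); contrapositively O(¬renew_audit_trail → ¬retain_specimen). Since O(¬renew_audit_trail) holds, K gives O(¬retain_specimen).
Premise 7 is O(¬retain_specimen → ¬audit_voucher); since O(¬retain_specimen), deontic closure gives O(¬audit_voucher).
Premise 10 is O(¬sign_disclosure → audit_voucher); contrapositively O(¬audit_voucher → sign_disclosure). Since O(¬audit_voucher) holds, K gives O(sign_disclosure).
Premise 9, O(¬stand_down → ¬sign_disclosure), contraposes to O(sign_disclosure → stand_down); with O(sign_disclosure) we get O(stand_down).
Premise 4 is O(¬archive_manifest → ¬stand_down); contrapositively O(stand_down → archive_manifest). Since O(stand_down) holds, K gives O(archive_manifest).
But premise 1, F(archive_manifest), means O(¬archive_manifest).
We now have both O(archive_manifest) and O(¬archive_manifest) — archive_manifest is simultaneously obligatory and forbidden, violating the D-axiom.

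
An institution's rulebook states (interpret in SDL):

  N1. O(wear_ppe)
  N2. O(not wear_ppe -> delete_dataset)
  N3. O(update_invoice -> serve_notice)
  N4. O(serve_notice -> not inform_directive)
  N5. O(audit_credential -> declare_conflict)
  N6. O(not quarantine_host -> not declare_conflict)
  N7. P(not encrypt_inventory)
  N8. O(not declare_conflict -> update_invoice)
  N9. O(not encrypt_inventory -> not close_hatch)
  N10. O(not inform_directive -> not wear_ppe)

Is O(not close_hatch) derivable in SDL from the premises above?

Premise 9 is O(not encrypt_inventory -> not close_hatch), but O(not encrypt_inventory) is not derivable from the premises (the permission P(not encrypt_inventory) asserts only not O(encrypt_inventory), not O(not encrypt_inventory)), so it does not yield O(not close_hatch).
No other premise forces O(not close_hatch). An ideal world satisfying every premise can still have not close_hatch false, so O(not close_hatch) is not derivable.

No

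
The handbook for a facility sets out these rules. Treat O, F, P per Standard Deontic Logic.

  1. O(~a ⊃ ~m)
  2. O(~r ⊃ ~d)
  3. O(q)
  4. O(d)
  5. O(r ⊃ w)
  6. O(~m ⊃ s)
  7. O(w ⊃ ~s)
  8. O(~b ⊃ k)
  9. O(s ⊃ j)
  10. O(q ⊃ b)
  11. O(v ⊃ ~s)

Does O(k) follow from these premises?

Premise 8 is O(~b ⊃ k), but O(~b) is not derivable from the premises, so it does not yield O(k).
No other premise forces O(k). An ideal world satisfying every premise can still have k false, so O(k) is not derivable.

No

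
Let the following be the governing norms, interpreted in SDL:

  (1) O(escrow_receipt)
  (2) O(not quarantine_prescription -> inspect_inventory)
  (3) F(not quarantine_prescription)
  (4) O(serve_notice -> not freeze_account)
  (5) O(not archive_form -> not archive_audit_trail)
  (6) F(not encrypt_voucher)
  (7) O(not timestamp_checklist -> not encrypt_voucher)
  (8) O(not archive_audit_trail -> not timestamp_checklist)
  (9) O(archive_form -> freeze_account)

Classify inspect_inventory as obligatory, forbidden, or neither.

Premise 2 is O(not quarantine_prescription -> inspect_inventory), but O(not quarantine_prescription) is not derivable from the premises, so it does not yield O(inspect_inventory).
No premise or chain of K-axiom applications forces O(inspect_inventory), and none forces O(not inspect_inventory). So inspect_inventory is neither obligatory nor forbidden under these norms.

Neither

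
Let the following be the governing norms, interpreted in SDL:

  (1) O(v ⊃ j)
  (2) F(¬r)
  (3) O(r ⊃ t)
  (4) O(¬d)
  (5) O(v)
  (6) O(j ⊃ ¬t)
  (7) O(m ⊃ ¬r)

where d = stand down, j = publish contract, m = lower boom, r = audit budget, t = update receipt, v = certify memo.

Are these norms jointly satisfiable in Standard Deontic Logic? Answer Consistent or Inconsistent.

Inconsistent

Premise 5 states O(v) outright.
From O(v) and premise 1, O(v ⊃ j), we obtain O(j).
Applying K to premise 6 (O(j ⊃ ¬t)) and O(j) yields O(¬t).
The contrapositive of premise 3 (O(r ⊃ t)) is O(¬t ⊃ ¬r), and O(¬t) is already established, so O(¬r).
However, F(¬r) at premise 2 amounts to O(r).
We now have both O(¬r) and O(r) — r is simultaneously obligatory and forbidden, violating the D-axiom.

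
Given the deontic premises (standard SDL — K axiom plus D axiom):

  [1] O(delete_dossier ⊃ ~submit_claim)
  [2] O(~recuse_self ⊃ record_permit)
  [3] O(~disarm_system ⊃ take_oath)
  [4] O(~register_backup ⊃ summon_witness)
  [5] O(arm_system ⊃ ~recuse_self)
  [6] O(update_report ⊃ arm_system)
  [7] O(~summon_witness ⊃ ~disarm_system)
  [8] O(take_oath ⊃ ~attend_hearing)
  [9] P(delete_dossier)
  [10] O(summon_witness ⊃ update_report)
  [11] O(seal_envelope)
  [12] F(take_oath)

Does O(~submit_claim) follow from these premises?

No

Premise 1 is O(delete_dossier ⊃ ~submit_claim), but O(delete_dossier) is not derivable from the premises (the permission P(delete_dossier) asserts only ~O(~delete_dossier), not O(delete_dossier)), so it does not yield O(~submit_claim).
No other premise forces O(~submit_claim). An ideal world satisfying every premise can still have ~submit_claim false, so O(~submit_claim) is not derivable.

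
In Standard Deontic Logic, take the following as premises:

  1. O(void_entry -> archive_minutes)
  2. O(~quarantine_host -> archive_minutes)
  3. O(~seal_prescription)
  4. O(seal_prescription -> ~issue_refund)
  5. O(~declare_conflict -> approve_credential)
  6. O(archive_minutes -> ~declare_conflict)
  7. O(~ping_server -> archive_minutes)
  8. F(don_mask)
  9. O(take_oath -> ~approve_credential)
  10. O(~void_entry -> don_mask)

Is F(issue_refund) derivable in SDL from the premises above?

No

Premise 4 is O(seal_prescription -> ~issue_refund), but O(seal_prescription) is not derivable from the premises, so it does not yield O(~issue_refund).
No other premise forces O(~issue_refund). An ideal world satisfying every premise can still have issue_refund true, so F(issue_refund) is not derivable.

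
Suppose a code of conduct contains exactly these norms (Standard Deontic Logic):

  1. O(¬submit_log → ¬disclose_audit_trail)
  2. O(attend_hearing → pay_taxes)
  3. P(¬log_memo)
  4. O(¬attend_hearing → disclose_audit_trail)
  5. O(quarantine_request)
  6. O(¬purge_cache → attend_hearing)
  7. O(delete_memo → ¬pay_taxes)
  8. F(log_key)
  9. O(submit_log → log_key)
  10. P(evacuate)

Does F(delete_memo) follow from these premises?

Yes

Premise 8, F(log_key), is equivalent to O(¬log_key).
The contrapositive of premise 9 (O(submit_log → log_key)) is O(¬log_key → ¬submit_log), and O(¬log_key) is already established, so O(¬submit_log).
From O(¬submit_log) and premise 1, O(¬submit_log → ¬disclose_audit_trail), we obtain O(¬disclose_audit_trail).
Premise 4 is O(¬attend_hearing → disclose_audit_trail); contrapositively O(¬disclose_audit_trail → attend_hearing). Since O(¬disclose_audit_trail) holds, K gives O(attend_hearing).
Applying K to premise 2 (O(attend_hearing → pay_taxes)) and O(attend_hearing) yields O(pay_taxes).
The contrapositive of premise 7 (O(delete_memo → ¬pay_taxes)) is O(pay_taxes → ¬delete_memo), and O(pay_taxes) is already established, so O(¬delete_memo).
Premises 3, 5, 6, 10 do not contribute to this derivation.
So O(¬delete_memo) holds, i.e. F(delete_memo). The claim follows.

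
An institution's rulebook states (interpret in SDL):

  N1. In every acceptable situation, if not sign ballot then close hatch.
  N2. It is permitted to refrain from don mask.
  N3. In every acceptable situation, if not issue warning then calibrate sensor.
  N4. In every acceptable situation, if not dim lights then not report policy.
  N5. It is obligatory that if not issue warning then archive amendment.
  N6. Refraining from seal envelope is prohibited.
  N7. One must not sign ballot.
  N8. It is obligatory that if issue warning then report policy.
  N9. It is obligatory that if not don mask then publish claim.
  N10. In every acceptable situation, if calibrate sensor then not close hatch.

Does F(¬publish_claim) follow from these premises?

Premise 9 is O(¬don_mask → publish_claim), but O(¬don_mask) is not derivable from the premises (the permission P(¬don_mask) asserts only ¬O(don_mask), not O(¬don_mask)), so it does not yield O(publish_claim).
No other premise forces O(publish_claim). An ideal world satisfying every premise can still have ¬publish_claim true, so F(¬publish_claim) is not derivable.

No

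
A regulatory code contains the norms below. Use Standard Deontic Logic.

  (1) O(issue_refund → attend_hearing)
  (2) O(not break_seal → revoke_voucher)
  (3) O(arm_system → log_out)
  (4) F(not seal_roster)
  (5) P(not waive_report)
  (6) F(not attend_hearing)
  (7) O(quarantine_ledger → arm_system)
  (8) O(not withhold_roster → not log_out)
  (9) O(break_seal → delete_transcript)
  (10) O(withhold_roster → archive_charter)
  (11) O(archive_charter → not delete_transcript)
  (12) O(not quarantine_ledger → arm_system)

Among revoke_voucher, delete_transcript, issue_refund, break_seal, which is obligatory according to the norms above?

revoke_voucher

Premises 7 and 12 are O(quarantine_ledger → arm_system) and O(not quarantine_ledger → arm_system); every ideal world satisfies quarantine_ledger or not quarantine_ledger, so in either case arm_system holds — hence O(arm_system).
From O(arm_system) and premise 3, O(arm_system → log_out), we obtain O(log_out).
Premise 8 is O(not withhold_roster → not log_out); contrapositively O(log_out → withhold_roster). Since O(log_out) holds, K gives O(withhold_roster).
From O(withhold_roster) and premise 10, O(withhold_roster → archive_charter), we obtain O(archive_charter).
With premise 11, O(archive_charter → not delete_transcript), the K-axiom yields O(not delete_transcript).
Premise 9, O(break_seal → delete_transcript), contraposes to O(not delete_transcript → not break_seal); with O(not delete_transcript) we get O(not break_seal).
From O(not break_seal) and premise 2, O(not break_seal → revoke_voucher), we obtain O(revoke_voucher).
So O(revoke_voucher) holds — revoke_voucher is obligatory. None of the other listed options is made obligatory by any chain of premises.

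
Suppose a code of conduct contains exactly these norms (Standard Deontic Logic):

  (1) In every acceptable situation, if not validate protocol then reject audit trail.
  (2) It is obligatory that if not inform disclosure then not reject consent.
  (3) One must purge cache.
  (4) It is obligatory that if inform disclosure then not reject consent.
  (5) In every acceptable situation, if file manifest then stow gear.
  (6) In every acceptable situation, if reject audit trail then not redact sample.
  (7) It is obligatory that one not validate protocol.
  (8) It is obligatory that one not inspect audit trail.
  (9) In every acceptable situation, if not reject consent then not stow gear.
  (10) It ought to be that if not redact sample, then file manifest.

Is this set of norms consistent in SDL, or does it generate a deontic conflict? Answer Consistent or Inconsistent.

Inconsistent

By case analysis on ¬inform_disclosure: premise 2 gives O(¬inform_disclosure → ¬reject_consent) and premise 4 gives O(inform_disclosure → ¬reject_consent), so O(¬reject_consent) either way.
With premise 9, O(¬reject_consent → ¬stow_gear), the K-axiom yields O(¬stow_gear).
The contrapositive of premise 5 (O(file_manifest → stow_gear)) is O(¬stow_gear → ¬file_manifest), and O(¬stow_gear) is already established, so O(¬file_manifest).
Premise 10, O(¬redact_sample → file_manifest), contraposes to O(¬file_manifest → redact_sample); with O(¬file_manifest) we get O(redact_sample).
The contrapositive of premise 6 (O(reject_audit_trail → ¬redact_sample)) is O(redact_sample → ¬reject_audit_trail), and O(redact_sample) is already established, so O(¬reject_audit_trail).
Premise 1 is O(¬validate_protocol → reject_audit_trail); contrapositively O(¬reject_audit_trail → validate_protocol). Since O(¬reject_audit_trail) holds, K gives O(validate_protocol).
But premise 7 directly asserts O(¬validate_protocol).
We now have both O(validate_protocol) and O(¬validate_protocol) — validate_protocol is simultaneously obligatory and forbidden, violating the D-axiom.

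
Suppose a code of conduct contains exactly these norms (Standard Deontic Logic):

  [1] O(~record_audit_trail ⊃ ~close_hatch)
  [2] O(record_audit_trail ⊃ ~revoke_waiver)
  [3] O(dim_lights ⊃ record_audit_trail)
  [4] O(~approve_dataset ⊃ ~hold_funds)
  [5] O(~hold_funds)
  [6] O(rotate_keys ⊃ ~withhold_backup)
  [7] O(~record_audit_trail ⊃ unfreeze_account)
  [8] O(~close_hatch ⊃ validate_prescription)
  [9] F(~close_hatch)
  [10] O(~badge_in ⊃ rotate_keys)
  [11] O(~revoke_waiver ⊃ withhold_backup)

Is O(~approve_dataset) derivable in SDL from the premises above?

No

Premise 4 is O(~approve_dataset ⊃ ~hold_funds); even if O(~hold_funds) held, inferring O(~approve_dataset) would be affirming the consequent — invalid.
No other premise forces O(~approve_dataset). An ideal world satisfying every premise can still have ~approve_dataset false, so O(~approve_dataset) is not derivable.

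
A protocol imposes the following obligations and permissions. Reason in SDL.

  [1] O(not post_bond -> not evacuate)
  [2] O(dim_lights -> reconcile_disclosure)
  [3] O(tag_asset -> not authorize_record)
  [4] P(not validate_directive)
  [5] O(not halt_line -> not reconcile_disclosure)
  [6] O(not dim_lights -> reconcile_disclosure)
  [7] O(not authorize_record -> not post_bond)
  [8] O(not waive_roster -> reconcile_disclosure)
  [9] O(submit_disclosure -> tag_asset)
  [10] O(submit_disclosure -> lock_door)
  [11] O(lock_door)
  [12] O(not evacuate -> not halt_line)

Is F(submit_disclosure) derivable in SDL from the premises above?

Yes

Premises 2 and 6 cover both cases: O(dim_lights -> reconcile_disclosure) and O(not dim_lights -> reconcile_disclosure). Since dim_lights ∨ not dim_lights is a tautology, O(reconcile_disclosure) follows.
Premise 5, O(not halt_line -> not reconcile_disclosure), contraposes to O(reconcile_disclosure -> halt_line); with O(reconcile_disclosure) we get O(halt_line).
Premise 12 is O(not evacuate -> not halt_line); contrapositively O(halt_line -> evacuate). Since O(halt_line) holds, K gives O(evacuate).
The contrapositive of premise 1 (O(not post_bond -> not evacuate)) is O(evacuate -> post_bond), and O(evacuate) is already established, so O(post_bond).
Premise 7 is O(not authorize_record -> not post_bond); contrapositively O(post_bond -> authorize_record). Since O(post_bond) holds, K gives O(authorize_record).
Premise 3, O(tag_asset -> not authorize_record), contraposes to O(authorize_record -> not tag_asset); with O(authorize_record) we get O(not tag_asset).
Premise 9 is O(submit_disclosure -> tag_asset); contrapositively O(not tag_asset -> not submit_disclosure). Since O(not tag_asset) holds, K gives O(not submit_disclosure).
Premises 4, 8, 10, 11 do not contribute to this derivation.
So O(not submit_disclosure) holds, i.e. F(submit_disclosure). The claim follows.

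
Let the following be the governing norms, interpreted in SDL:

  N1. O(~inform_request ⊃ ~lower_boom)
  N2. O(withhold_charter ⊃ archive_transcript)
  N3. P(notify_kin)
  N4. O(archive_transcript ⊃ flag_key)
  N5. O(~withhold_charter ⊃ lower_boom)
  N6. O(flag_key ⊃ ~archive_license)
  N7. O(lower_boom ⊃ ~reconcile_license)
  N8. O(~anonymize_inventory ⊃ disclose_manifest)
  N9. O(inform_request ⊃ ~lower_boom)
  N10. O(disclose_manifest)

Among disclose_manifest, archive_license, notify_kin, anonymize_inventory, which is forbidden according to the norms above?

Premises 1 and 9 cover both cases: O(~inform_request ⊃ ~lower_boom) and O(inform_request ⊃ ~lower_boom). Since ~inform_request ∨ inform_request is a tautology, O(~lower_boom) follows.
The contrapositive of premise 5 (O(~withhold_charter ⊃ lower_boom)) is O(~lower_boom ⊃ withhold_charter), and O(~lower_boom) is already established, so O(withhold_charter).
With premise 2, O(withhold_charter ⊃ archive_transcript), the K-axiom yields O(archive_transcript).
Applying K to premise 4 (O(archive_transcript ⊃ flag_key)) and O(archive_transcript) yields O(flag_key).
Applying K to premise 6 (O(flag_key ⊃ ~archive_license)) and O(flag_key) yields O(~archive_license).
So O(~archive_license) holds, i.e. archive_license is forbidden. None of the other listed options is forbidden under the premises.

archive_license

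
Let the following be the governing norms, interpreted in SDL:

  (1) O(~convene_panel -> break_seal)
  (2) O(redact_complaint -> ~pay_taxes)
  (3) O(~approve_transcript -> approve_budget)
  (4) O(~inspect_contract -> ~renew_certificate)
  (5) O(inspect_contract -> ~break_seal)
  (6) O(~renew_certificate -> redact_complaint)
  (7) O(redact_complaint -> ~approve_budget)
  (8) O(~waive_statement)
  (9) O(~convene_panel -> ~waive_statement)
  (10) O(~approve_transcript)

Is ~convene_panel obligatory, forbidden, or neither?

Forbidden

Premise 10 gives O(~approve_transcript).
From O(~approve_transcript) and premise 3, O(~approve_transcript -> approve_budget), we obtain O(approve_budget).
Premise 7 is O(redact_complaint -> ~approve_budget); contrapositively O(approve_budget -> ~redact_complaint). Since O(approve_budget) holds, K gives O(~redact_complaint).
Premise 6 is O(~renew_certificate -> redact_complaint); contrapositively O(~redact_complaint -> renew_certificate). Since O(~redact_complaint) holds, K gives O(renew_certificate).
Premise 4 is O(~inspect_contract -> ~renew_certificate); contrapositively O(renew_certificate -> inspect_contract). Since O(renew_certificate) holds, K gives O(inspect_contract).
With premise 5, O(inspect_contract -> ~break_seal), the K-axiom yields O(~break_seal).
Premise 1, O(~convene_panel -> break_seal), contraposes to O(~break_seal -> convene_panel); with O(~break_seal) we get O(convene_panel).
Premises 2, 8, 9 do not contribute to this derivation.
Thus O(convene_panel), which is F(~convene_panel): ~convene_panel is forbidden.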